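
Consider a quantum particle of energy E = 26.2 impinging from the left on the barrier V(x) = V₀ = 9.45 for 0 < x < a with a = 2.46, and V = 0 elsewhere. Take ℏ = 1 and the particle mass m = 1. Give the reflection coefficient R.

R = 0.0479

Above the barrier the interior wavenumber is k₂ = √(2m(E − V₀))/ℏ = 5.788, giving phase k₂a = 14.24.
T = [1 + V₀² sin²(k₂a) / (4E(E − V₀))]⁻¹ = 1/1.050 = 0.952.
R = 1 − T = 0.0479.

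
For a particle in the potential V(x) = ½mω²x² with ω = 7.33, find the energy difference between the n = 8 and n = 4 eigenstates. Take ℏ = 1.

E_n = ℏω(n + ½), so ΔE = (8 − 4) ℏω = 4 × 7.33 = 29.32.

ΔE = 29.3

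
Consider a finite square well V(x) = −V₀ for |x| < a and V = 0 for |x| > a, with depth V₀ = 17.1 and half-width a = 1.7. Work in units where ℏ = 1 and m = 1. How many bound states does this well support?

N = 7

Define the well-strength parameter z₀ = (a/ℏ)√(2mV₀) = 1.7 × √(2·1·17.1) = 9.942.
The even/odd transcendental equations gain one root per π/2 in z₀, giving N = 1 + ⌊2z₀/π⌋ = 1 + ⌊6.329⌋ = 7.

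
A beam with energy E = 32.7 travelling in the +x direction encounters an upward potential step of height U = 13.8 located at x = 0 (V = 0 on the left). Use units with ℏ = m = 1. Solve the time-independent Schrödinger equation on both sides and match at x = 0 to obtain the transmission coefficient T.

T = 0.981

The wavenumbers are k₁ = √(2mE)/ℏ = 8.087 on the left and k₂ = √(2m(E − U))/ℏ = 6.148 on the right.
Matching ψ and ψ′ at x = 0 gives r = (k₁ − k₂)/(k₁ + k₂), so R = r² = 0.01855 and T = 1 − R = 0.9814.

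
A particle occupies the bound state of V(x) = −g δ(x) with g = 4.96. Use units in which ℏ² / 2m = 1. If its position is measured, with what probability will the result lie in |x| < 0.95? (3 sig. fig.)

The normalised bound state is ψ = √κ e^{−κ|x|} with κ = mg/ℏ² = 2.480.
P(|x| < d) = ∫_{−d}^{d} κ e^{−2κ|x|} dx = 1 − e^{−2κd} = 1 − e^{−4.712} = 0.9910.

P = 0.991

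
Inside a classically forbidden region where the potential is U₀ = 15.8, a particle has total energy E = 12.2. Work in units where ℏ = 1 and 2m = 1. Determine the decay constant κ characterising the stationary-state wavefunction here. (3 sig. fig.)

κ = 1.90

Since E < U₀ the TISE in this region is ψ'' = κ²ψ with κ = √(2m(U₀ − E))/ℏ.
κ = √(2 × 0.5 × 3.6) = 1.897.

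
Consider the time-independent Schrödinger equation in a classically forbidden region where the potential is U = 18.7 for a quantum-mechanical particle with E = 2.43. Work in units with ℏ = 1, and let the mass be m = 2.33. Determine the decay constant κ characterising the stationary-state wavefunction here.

κ = 8.71

Since E < U the TISE in this region is ψ'' = κ²ψ with κ = √(2m(U − E))/ℏ.
κ = √(2 × 2.33 × 16.27) = 8.707.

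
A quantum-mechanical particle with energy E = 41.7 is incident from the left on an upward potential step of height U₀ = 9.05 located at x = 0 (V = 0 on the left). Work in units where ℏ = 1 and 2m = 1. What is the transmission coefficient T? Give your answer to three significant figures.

On each side the TISE gives plane waves with k = √(2m(E − V))/ℏ: k₁ = √(2·½·41.7) = 6.458, k₂ = √(2·½·32.65) = 5.714.
Matching ψ and ψ′ at x = 0 gives r = (k₁ − k₂)/(k₁ + k₂), so R = r² = 0.003732 and T = 1 − R = 0.9963.

T = 0.996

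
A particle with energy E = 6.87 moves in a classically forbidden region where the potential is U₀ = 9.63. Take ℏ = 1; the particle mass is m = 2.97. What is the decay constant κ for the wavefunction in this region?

κ = 4.05

Since E < U₀ the TISE in this region is ψ'' = κ²ψ with κ = √(2m(U₀ − E))/ℏ.
κ = √(2 × 2.97 × 2.76) = 4.049.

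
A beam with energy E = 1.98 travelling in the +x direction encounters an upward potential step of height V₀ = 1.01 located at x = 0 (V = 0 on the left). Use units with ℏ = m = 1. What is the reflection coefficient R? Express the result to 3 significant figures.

The wavenumbers are k₁ = √(2mE)/ℏ = 1.990 on the left and k₂ = √(2m(E − V₀))/ℏ = 1.393 on the right.
Continuity of ψ and ψ′ at the step yields the reflection amplitude r = (k₁ − k₂)/(k₁ + k₂) = 0.1765; thus R = |r|² = 0.03116, T = 0.9688.

R = 0.0312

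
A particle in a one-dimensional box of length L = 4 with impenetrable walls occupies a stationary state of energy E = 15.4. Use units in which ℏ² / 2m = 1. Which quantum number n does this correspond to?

n = 5

For an infinite well E_n = n²π²ℏ²/(2mL²), so n = (L/πℏ)√(2mE).
n = (4/π) × √(2 × 0.5 × 15.4) = 4.997 → n = 5.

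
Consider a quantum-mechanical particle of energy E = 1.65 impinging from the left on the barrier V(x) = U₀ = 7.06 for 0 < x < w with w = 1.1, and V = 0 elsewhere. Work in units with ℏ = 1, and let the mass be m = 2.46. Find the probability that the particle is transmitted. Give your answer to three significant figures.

T = 0.0000337

Since E < U₀ the interior solution is evanescent with decay constant κ = √(2m(U₀ − E))/ℏ = 5.159.
κw = 5.675, sinh(κw) = 145.8.
Matching ψ, ψ′ at both faces gives T = [1 + U₀² sinh²(κw) / (4E(U₀ − E))]⁻¹ = 1/29660 = 0.0000337.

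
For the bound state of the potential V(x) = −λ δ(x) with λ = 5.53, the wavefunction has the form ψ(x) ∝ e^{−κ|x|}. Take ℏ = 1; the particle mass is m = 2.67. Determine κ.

κ = 14.8

Integrate −(ℏ²/2m)ψ'' − λδ(x)ψ = Eψ from −ε to +ε: the ψ'' term gives ψ'(0⁺) − ψ'(0⁻) and the δ term gives −(2mλ/ℏ²)ψ(0).
With ψ ∝ e^{−κ|x|} this yields −2κ = −2mλ/ℏ², so κ = mλ/ℏ² = 14.77.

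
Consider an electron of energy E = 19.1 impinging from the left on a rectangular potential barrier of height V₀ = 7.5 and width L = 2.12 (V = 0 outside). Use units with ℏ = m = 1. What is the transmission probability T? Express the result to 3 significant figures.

E > V₀: inside the barrier k₂ = √(2m(E − V₀))/ℏ = 4.817, k₂L = 10.21.
Matching at both interfaces gives T⁻¹ = 1 + V₀² sin²(k₂L) / [4E(E − V₀)] = 1.032, hence T = 0.969.

T = 0.969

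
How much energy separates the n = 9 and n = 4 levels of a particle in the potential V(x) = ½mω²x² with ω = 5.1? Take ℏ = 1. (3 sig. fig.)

E_n = ℏω(n + ½), so ΔE = (9 − 4) ℏω = 5 × 5.1 = 25.50.

ΔE = 25.5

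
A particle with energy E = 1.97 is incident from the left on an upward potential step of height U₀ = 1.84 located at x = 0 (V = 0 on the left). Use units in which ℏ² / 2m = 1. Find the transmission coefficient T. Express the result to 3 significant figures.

The wavenumbers are k₁ = √(2mE)/ℏ = 1.404 on the left and k₂ = √(2m(E − U₀))/ℏ = 0.3606 on the right.
Continuity of ψ and ψ′ at the step yields the reflection amplitude r = (k₁ − k₂)/(k₁ + k₂) = 0.5912; thus R = |r|² = 0.3496, T = 0.6504.

T = 0.650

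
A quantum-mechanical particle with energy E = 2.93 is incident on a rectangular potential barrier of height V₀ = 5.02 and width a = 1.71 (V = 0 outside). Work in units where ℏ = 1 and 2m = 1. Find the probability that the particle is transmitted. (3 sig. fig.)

T = 0.0273

Since E < V₀ the interior solution is evanescent with decay constant κ = √(2m(V₀ − E))/ℏ = 1.446.
κa = 2.472, sinh(κa) = 5.882.
Matching ψ, ψ′ at both faces gives T = [1 + V₀² sinh²(κa) / (4E(V₀ − E))]⁻¹ = 1/36.59 = 0.0273.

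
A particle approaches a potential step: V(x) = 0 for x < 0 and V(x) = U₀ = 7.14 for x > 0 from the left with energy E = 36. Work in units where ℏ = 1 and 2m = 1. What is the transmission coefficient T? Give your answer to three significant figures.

T = 0.997

The wavenumbers are k₁ = √(2mE)/ℏ = 6.000 on the left and k₂ = √(2m(E − U₀))/ℏ = 5.372 on the right.
Matching ψ and ψ′ at x = 0 gives r = (k₁ − k₂)/(k₁ + k₂), so R = r² = 0.003048 and T = 1 − R = 0.9970.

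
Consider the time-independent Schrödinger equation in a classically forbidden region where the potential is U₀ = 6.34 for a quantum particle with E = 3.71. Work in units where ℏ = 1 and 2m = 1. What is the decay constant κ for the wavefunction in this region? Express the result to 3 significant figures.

Since E < U₀ the TISE in this region is ψ'' = κ²ψ with κ = √(2m(U₀ − E))/ℏ.
κ = √(2 × 0.5 × 2.63) = 1.622.

κ = 1.62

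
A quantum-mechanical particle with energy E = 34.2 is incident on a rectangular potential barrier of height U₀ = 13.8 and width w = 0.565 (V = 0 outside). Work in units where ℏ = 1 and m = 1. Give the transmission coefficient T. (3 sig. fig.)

Above the barrier the interior wavenumber is k₂ = √(2m(E − U₀))/ℏ = 6.387, giving phase k₂w = 3.609.
T = [1 + U₀² sin²(k₂w) / (4E(E − U₀))]⁻¹ = 1/1.014 = 0.986.

T = 0.986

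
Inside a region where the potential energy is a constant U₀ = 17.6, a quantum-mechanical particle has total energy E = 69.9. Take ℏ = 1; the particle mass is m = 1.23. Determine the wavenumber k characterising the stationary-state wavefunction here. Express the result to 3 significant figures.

k = 11.3

With E > U₀ the solution is oscillatory, ψ ∝ e^{±ikx} with k = √(2m(E − U₀))/ℏ.
k = √(2 × 1.23 × 52.3) = 11.34.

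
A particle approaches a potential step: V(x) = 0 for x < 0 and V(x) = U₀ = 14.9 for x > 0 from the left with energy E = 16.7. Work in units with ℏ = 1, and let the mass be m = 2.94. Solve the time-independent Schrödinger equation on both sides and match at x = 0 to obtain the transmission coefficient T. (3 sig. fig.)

T = 0.744

The wavenumbers are k₁ = √(2mE)/ℏ = 9.909 on the left and k₂ = √(2m(E − U₀))/ℏ = 3.253 on the right.
Continuity of ψ and ψ′ at the step yields the reflection amplitude r = (k₁ − k₂)/(k₁ + k₂) = 0.5057; thus R = |r|² = 0.2557, T = 0.7443.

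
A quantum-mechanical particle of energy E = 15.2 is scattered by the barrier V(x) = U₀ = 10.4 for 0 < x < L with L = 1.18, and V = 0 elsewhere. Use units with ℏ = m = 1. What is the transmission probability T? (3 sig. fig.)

T = 0.918

E > U₀: inside the barrier k₂ = √(2m(E − U₀))/ℏ = 3.098, k₂L = 3.656.
Matching at both interfaces gives T⁻¹ = 1 + U₀² sin²(k₂L) / [4E(E − U₀)] = 1.090, hence T = 0.918.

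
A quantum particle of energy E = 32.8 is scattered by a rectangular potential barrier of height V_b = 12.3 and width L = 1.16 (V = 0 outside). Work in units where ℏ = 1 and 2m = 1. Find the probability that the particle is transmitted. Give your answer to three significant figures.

E > V_b: inside the barrier k₂ = √(2m(E − V_b))/ℏ = 4.528, k₂L = 5.252.
Matching at both interfaces gives T⁻¹ = 1 + V_b² sin²(k₂L) / [4E(E − V_b)] = 1.041, hence T = 0.960.

T = 0.960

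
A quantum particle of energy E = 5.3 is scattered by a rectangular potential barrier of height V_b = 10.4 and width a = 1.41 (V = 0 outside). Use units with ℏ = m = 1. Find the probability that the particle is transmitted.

Since E < V_b the interior solution is evanescent with decay constant κ = √(2m(V_b − E))/ℏ = 3.194.
κa = 4.503, sinh(κa) = 45.15.
Matching ψ, ψ′ at both faces gives T = [1 + V_b² sinh²(κa) / (4E(V_b − E))]⁻¹ = 1/2040 = 0.000490.

T = 0.000490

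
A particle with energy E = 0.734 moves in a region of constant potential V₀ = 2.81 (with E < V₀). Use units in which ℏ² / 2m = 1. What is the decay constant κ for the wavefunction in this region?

κ = 1.44

Since E < V₀ the TISE in this region is ψ'' = κ²ψ with κ = √(2m(V₀ − E))/ℏ.
κ = √(2 × 0.5 × 2.076) = 1.441.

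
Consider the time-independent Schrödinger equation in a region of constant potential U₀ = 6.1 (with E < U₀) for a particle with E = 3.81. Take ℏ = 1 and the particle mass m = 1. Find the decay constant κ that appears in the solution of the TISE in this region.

Since E < U₀ the TISE in this region is ψ'' = κ²ψ with κ = √(2m(U₀ − E))/ℏ.
κ = √(2 × 1 × 2.29) = 2.140.

κ = 2.14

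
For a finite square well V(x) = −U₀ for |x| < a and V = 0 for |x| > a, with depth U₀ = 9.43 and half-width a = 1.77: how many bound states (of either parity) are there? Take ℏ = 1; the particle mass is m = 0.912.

N = 5

The dimensionless depth is z₀ = a√(2mU₀)/ℏ = 1.77 × √(17.20) = 7.341.
The even/odd transcendental equations gain one root per π/2 in z₀, giving N = 1 + ⌊2z₀/π⌋ = 1 + ⌊4.673⌋ = 5.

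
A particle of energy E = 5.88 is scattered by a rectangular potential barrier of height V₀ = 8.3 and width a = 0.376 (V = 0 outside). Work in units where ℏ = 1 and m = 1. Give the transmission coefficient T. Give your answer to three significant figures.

Since E < V₀ the interior solution is evanescent with decay constant κ = √(2m(V₀ − E))/ℏ = 2.200.
κa = 0.8272, sinh(κa) = 0.9248.
The exact tunnelling result is T⁻¹ = 1 + V₀² sinh²(κa) / [4E(V₀ − E)] = 2.035, so T = 0.491.

T = 0.491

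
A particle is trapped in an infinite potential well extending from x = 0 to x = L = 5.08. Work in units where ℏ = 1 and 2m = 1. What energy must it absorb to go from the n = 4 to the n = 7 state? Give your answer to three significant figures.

E_n = n²π²ℏ²/(2mL²), so ΔE = (7² − 4²) π²ℏ²/(2mL²).
ΔE = 33 × π² / (2 × 0.5 × 5.08²) = 12.62.

ΔE = 12.6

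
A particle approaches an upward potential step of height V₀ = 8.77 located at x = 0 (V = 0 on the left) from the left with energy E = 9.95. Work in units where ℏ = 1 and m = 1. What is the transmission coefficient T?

T = 0.762

On each side the TISE gives plane waves with k = √(2m(E − V))/ℏ: k₁ = √(2·1·9.95) = 4.461, k₂ = √(2·1·1.18) = 1.536.
Continuity of ψ and ψ′ at the step yields the reflection amplitude r = (k₁ − k₂)/(k₁ + k₂) = 0.4877; thus R = |r|² = 0.2378, T = 0.7622.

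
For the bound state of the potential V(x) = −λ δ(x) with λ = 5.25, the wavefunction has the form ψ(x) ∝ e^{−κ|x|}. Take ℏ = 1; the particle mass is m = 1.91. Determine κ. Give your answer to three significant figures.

Integrating the TISE across x = 0 gives the cusp condition ψ'(0⁺) − ψ'(0⁻) = −(2mλ/ℏ²)ψ(0).
With ψ ∝ e^{−κ|x|} this yields −2κ = −2mλ/ℏ², so κ = mλ/ℏ² = 10.03.

κ = 10.0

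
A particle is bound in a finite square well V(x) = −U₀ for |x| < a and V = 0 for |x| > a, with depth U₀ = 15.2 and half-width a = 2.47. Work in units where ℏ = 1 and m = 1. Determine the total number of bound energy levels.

N = 9

The dimensionless depth is z₀ = a√(2mU₀)/ℏ = 2.47 × √(30.40) = 13.62.
The even/odd transcendental equations gain one root per π/2 in z₀, giving N = 1 + ⌊2z₀/π⌋ = 1 + ⌊8.670⌋ = 9.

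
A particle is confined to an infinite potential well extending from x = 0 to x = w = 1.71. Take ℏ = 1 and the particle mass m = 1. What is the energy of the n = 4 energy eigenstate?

Requiring ψ(0) = ψ(w) = 0 quantises k = nπ/w, hence E_n = ℏ²k²/2m = n²π²ℏ²/(2mw²).
E_4 = 4² × π² / (2 × 1 × 1.71²) = 27.00.

E = 27.0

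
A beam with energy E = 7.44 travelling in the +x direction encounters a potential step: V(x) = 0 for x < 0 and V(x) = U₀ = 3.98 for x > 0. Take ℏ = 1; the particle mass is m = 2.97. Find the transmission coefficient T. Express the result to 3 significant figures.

The wavenumbers are k₁ = √(2mE)/ℏ = 6.648 on the left and k₂ = √(2m(E − U₀))/ℏ = 4.533 on the right.
Continuity of ψ and ψ′ at the step yields the reflection amplitude r = (k₁ − k₂)/(k₁ + k₂) = 0.1891; thus R = |r|² = 0.03576, T = 0.9642.

T = 0.964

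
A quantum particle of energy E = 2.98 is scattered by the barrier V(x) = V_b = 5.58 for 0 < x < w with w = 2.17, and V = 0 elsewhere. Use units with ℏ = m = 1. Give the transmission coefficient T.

T = 0.000200

Since E < V_b the interior solution is evanescent with decay constant κ = √(2m(V_b − E))/ℏ = 2.280.
κw = 4.948, sinh(κw) = 70.47.
Matching ψ, ψ′ at both faces gives T = [1 + V_b² sinh²(κw) / (4E(V_b − E))]⁻¹ = 1/4990 = 0.000200.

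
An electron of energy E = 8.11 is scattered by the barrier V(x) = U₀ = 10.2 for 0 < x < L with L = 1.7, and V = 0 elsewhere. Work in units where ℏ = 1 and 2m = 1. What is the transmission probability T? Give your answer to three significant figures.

Since E < U₀ the interior solution is evanescent with decay constant κ = √(2m(U₀ − E))/ℏ = 1.446.
κL = 2.458, sinh(κL) = 5.796.
The exact tunnelling result is T⁻¹ = 1 + U₀² sinh²(κL) / [4E(U₀ − E)] = 52.55, so T = 0.0190.

T = 0.0190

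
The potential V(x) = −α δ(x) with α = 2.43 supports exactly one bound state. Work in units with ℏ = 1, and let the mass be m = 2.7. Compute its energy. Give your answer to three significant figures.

E = -7.97

For x ≠ 0 the bound state is ψ ∝ e^{−κ|x|}; integrating the TISE across the delta gives the cusp condition 2κ = 2mα/ℏ², so κ = 6.561.
Then E = −ℏ²κ²/(2m) = −mα²/(2ℏ²) = -7.972.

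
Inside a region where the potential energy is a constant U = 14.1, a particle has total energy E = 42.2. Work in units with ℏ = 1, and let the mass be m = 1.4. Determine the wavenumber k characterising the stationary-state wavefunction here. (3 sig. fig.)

k = 8.87

With E > U the solution is oscillatory, ψ ∝ e^{±ikx} with k = √(2m(E − U))/ℏ.
k = √(2 × 1.4 × 28.1) = 8.870.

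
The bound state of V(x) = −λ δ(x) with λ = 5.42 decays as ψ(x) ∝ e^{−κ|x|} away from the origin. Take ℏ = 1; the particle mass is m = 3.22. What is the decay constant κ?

Integrating the TISE across x = 0 gives the cusp condition ψ'(0⁺) − ψ'(0⁻) = −(2mλ/ℏ²)ψ(0).
With ψ ∝ e^{−κ|x|} this yields −2κ = −2mλ/ℏ², so κ = mλ/ℏ² = 17.45.

κ = 17.5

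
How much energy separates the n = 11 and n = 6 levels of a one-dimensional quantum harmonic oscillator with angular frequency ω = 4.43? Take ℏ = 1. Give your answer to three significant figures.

E_n = ℏω(n + ½), so ΔE = (11 − 6) ℏω = 5 × 4.43 = 22.15.

ΔE = 22.2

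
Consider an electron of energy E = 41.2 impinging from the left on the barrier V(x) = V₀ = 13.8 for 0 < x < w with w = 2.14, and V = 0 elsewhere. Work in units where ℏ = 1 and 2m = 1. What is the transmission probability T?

T = 0.961

Above the barrier the interior wavenumber is k₂ = √(2m(E − V₀))/ℏ = 5.235, giving phase k₂w = 11.20.
T = [1 + V₀² sin²(k₂w) / (4E(E − V₀))]⁻¹ = 1/1.040 = 0.961.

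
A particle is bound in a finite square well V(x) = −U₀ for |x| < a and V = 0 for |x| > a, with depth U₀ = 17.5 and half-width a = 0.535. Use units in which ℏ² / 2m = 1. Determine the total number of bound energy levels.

Define the well-strength parameter z₀ = (a/ℏ)√(2mU₀) = 0.535 × √(2·0.5·17.5) = 2.238.
A new bound state (alternating even/odd) appears each time z₀ passes a multiple of π/2, so N = ⌊2z₀/π⌋ + 1 = ⌊1.425⌋ + 1 = 2.

N = 2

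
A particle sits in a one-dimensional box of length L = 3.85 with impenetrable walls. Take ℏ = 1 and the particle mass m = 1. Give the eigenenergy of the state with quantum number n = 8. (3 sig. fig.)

E = 21.3

Requiring ψ(0) = ψ(L) = 0 quantises k = nπ/L, hence E_n = ℏ²k²/2m = n²π²ℏ²/(2mL²).
E_8 = 8² × π² / (2 × 1 × 3.85²) = 21.31.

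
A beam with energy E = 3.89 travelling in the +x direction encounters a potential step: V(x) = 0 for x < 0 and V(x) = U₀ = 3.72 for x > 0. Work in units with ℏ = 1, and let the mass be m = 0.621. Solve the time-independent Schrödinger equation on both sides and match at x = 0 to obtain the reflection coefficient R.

R = 0.428

The wavenumbers are k₁ = √(2mE)/ℏ = 2.198 on the left and k₂ = √(2m(E − U₀))/ℏ = 0.4595 on the right.
Continuity of ψ and ψ′ at the step yields the reflection amplitude r = (k₁ − k₂)/(k₁ + k₂) = 0.6542; thus R = |r|² = 0.4280, T = 0.5720.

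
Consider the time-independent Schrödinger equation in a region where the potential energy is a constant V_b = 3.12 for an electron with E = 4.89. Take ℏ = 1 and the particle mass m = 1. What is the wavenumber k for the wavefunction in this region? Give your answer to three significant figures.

With E > V_b the solution is oscillatory, ψ ∝ e^{±ikx} with k = √(2m(E − V_b))/ℏ.
k = √(2 × 1 × 1.77) = 1.881.

k = 1.88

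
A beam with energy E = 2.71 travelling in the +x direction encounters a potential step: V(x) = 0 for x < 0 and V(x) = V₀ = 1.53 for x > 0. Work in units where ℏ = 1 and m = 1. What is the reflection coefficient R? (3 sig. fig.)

R = 0.0420

On each side the TISE gives plane waves with k = √(2m(E − V))/ℏ: k₁ = √(2·1·2.71) = 2.328, k₂ = √(2·1·1.18) = 1.536.
Matching ψ and ψ′ at x = 0 gives r = (k₁ − k₂)/(k₁ + k₂), so R = r² = 0.04199 and T = 1 − R = 0.9580.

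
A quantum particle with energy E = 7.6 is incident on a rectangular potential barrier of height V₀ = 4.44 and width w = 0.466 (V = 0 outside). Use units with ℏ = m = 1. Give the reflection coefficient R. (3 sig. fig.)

R = 0.148

Above the barrier the interior wavenumber is k₂ = √(2m(E − V₀))/ℏ = 2.514, giving phase k₂w = 1.172.
T = [1 + V₀² sin²(k₂w) / (4E(E − V₀))]⁻¹ = 1/1.174 = 0.852.
R = 1 − T = 0.148.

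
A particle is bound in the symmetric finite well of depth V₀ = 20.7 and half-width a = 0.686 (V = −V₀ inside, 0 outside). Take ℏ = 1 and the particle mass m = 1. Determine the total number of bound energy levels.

N = 3

The dimensionless depth is z₀ = a√(2mV₀)/ℏ = 0.686 × √(41.40) = 4.414.
A new bound state (alternating even/odd) appears each time z₀ passes a multiple of π/2, so N = ⌊2z₀/π⌋ + 1 = ⌊2.810⌋ + 1 = 3.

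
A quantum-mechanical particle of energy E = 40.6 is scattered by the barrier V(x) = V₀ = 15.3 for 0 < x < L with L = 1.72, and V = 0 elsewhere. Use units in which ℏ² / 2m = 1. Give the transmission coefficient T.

T = 0.973

Above the barrier the interior wavenumber is k₂ = √(2m(E − V₀))/ℏ = 5.030, giving phase k₂L = 8.651.
T = [1 + V₀² sin²(k₂L) / (4E(E − V₀))]⁻¹ = 1/1.028 = 0.973.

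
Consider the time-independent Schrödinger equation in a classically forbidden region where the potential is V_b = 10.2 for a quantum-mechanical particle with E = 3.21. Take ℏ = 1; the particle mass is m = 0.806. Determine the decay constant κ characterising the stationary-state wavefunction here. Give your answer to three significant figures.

κ = 3.36

Since E < V_b the TISE in this region is ψ'' = κ²ψ with κ = √(2m(V_b − E))/ℏ.
κ = √(2 × 0.806 × 6.99) = 3.357.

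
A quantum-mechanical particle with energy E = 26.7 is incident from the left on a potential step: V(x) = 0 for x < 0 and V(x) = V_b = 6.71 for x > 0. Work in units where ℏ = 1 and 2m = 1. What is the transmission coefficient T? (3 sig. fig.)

On each side the TISE gives plane waves with k = √(2m(E − V))/ℏ: k₁ = √(2·½·26.7) = 5.167, k₂ = √(2·½·19.99) = 4.471.
Matching ψ and ψ′ at x = 0 gives r = (k₁ − k₂)/(k₁ + k₂), so R = r² = 0.005217 and T = 1 − R = 0.9948.

T = 0.995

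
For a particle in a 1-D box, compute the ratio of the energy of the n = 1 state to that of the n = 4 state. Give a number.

Since E_n ∝ n², the ratio is (1/4)² = 0.0625.

0.0625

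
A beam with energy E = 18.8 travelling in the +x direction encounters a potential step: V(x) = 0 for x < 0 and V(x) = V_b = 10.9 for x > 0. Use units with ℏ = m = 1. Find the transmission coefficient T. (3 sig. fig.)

The wavenumbers are k₁ = √(2mE)/ℏ = 6.132 on the left and k₂ = √(2m(E − V_b))/ℏ = 3.975 on the right.
Matching ψ and ψ′ at x = 0 gives r = (k₁ − k₂)/(k₁ + k₂), so R = r² = 0.04555 and T = 1 − R = 0.9545.

T = 0.954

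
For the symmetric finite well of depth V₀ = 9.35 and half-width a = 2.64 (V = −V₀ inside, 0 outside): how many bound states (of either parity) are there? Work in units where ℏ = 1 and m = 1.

Define the well-strength parameter z₀ = (a/ℏ)√(2mV₀) = 2.64 × √(2·1·9.35) = 11.42.
A new bound state (alternating even/odd) appears each time z₀ passes a multiple of π/2, so N = ⌊2z₀/π⌋ + 1 = ⌊7.268⌋ + 1 = 8.

N = 8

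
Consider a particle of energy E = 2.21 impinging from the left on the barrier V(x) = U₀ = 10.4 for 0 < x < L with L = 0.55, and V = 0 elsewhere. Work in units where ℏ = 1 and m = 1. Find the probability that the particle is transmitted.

E < U₀: inside the barrier ψ ∝ e^{±κx} with κ = √(2m(U₀ − E))/ℏ = 4.047.
κL = 2.226, sinh(κL) = 4.577.
Matching ψ, ψ′ at both faces gives T = [1 + U₀² sinh²(κL) / (4E(U₀ − E))]⁻¹ = 1/32.30 = 0.0310.

T = 0.0310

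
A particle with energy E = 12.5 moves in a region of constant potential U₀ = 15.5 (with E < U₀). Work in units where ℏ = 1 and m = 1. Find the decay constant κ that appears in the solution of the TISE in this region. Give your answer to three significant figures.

Since E < U₀ the TISE in this region is ψ'' = κ²ψ with κ = √(2m(U₀ − E))/ℏ.
κ = √(2 × 1 × 3) = 2.449.

κ = 2.45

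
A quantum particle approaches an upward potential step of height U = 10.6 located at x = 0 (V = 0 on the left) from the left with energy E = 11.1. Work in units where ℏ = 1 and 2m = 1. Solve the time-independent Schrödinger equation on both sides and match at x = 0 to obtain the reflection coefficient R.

On each side the TISE gives plane waves with k = √(2m(E − V))/ℏ: k₁ = √(2·½·11.1) = 3.332, k₂ = √(2·½·0.5) = 0.7071.
Matching ψ and ψ′ at x = 0 gives r = (k₁ − k₂)/(k₁ + k₂), so R = r² = 0.4223 and T = 1 − R = 0.5777.

R = 0.422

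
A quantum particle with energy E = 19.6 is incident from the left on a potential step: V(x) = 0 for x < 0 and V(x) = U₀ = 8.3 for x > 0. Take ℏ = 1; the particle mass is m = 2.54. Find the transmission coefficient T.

T = 0.981

On each side the TISE gives plane waves with k = √(2m(E − V))/ℏ: k₁ = √(2·2.54·19.6) = 9.978, k₂ = √(2·2.54·11.3) = 7.577.
Matching ψ and ψ′ at x = 0 gives r = (k₁ − k₂)/(k₁ + k₂), so R = r² = 0.01872 and T = 1 − R = 0.9813.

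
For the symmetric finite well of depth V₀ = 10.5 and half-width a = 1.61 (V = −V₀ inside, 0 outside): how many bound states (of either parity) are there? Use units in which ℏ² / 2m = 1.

The dimensionless depth is z₀ = a√(2mV₀)/ℏ = 1.61 × √(10.50) = 5.217.
A new bound state (alternating even/odd) appears each time z₀ passes a multiple of π/2, so N = ⌊2z₀/π⌋ + 1 = ⌊3.321⌋ + 1 = 4.

N = 4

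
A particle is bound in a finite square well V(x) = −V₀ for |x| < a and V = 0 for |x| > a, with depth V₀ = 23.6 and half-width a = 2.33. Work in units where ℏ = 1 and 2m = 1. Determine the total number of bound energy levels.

The dimensionless depth is z₀ = a√(2mV₀)/ℏ = 2.33 × √(23.60) = 11.32.
The even/odd transcendental equations gain one root per π/2 in z₀, giving N = 1 + ⌊2z₀/π⌋ = 1 + ⌊7.206⌋ = 8.

N = 8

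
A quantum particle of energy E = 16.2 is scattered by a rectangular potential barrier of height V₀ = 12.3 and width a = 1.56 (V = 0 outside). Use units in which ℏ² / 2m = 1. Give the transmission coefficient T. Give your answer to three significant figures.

T = 0.998

E > V₀: inside the barrier k₂ = √(2m(E − V₀))/ℏ = 1.975, k₂a = 3.081.
T = [1 + V₀² sin²(k₂a) / (4E(E − V₀))]⁻¹ = 1/1.002 = 0.998.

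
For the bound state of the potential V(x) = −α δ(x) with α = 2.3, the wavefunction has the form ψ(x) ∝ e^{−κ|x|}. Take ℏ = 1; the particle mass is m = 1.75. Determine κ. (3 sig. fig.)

Integrate −(ℏ²/2m)ψ'' − αδ(x)ψ = Eψ from −ε to +ε: the ψ'' term gives ψ'(0⁺) − ψ'(0⁻) and the δ term gives −(2mα/ℏ²)ψ(0).
With ψ ∝ e^{−κ|x|} this yields −2κ = −2mα/ℏ², so κ = mα/ℏ² = 4.025.

κ = 4.03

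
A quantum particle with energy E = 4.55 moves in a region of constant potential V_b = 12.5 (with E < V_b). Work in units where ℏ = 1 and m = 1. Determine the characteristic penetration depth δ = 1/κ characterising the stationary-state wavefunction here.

δ = 0.251

Since E < V_b the TISE in this region is ψ'' = κ²ψ with κ = √(2m(V_b − E))/ℏ.
κ = √(2 × 1 × 7.95) = 3.987. The penetration depth is δ = 1/κ = 0.251.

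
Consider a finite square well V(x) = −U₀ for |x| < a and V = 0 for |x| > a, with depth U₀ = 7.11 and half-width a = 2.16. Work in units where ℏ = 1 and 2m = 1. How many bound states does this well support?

The dimensionless depth is z₀ = a√(2mU₀)/ℏ = 2.16 × √(7.110) = 5.760.
A new bound state (alternating even/odd) appears each time z₀ passes a multiple of π/2, so N = ⌊2z₀/π⌋ + 1 = ⌊3.667⌋ + 1 = 4.

N = 4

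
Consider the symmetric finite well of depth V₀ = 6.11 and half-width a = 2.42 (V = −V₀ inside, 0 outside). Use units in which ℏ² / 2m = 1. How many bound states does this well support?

The dimensionless depth is z₀ = a√(2mV₀)/ℏ = 2.42 × √(6.110) = 5.982.
The even/odd transcendental equations gain one root per π/2 in z₀, giving N = 1 + ⌊2z₀/π⌋ = 1 + ⌊3.808⌋ = 4.

N = 4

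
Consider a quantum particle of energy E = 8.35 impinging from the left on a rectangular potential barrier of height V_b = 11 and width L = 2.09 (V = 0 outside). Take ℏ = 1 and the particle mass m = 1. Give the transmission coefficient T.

E < V_b: inside the barrier ψ ∝ e^{±κx} with κ = √(2m(V_b − E))/ℏ = 2.302.
κL = 4.812, sinh(κL) = 61.46.
Matching ψ, ψ′ at both faces gives T = [1 + V_b² sinh²(κL) / (4E(V_b − E))]⁻¹ = 1/5164 = 0.000194.

T = 0.000194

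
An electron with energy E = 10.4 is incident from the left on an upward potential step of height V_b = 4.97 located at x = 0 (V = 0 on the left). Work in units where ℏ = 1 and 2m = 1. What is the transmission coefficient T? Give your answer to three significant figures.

T = 0.974

The wavenumbers are k₁ = √(2mE)/ℏ = 3.225 on the left and k₂ = √(2m(E − V_b))/ℏ = 2.330 on the right.
Continuity of ψ and ψ′ at the step yields the reflection amplitude r = (k₁ − k₂)/(k₁ + k₂) = 0.1611; thus R = |r|² = 0.02594, T = 0.9741.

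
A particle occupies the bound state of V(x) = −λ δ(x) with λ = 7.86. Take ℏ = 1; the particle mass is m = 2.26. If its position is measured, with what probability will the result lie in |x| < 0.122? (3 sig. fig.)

The normalised bound state is ψ = √κ e^{−κ|x|} with κ = mλ/ℏ² = 17.76.
P(|x| < d) = ∫_{−d}^{d} κ e^{−2κ|x|} dx = 1 − e^{−2κd} = 1 − e^{−4.334} = 0.9869.

P = 0.987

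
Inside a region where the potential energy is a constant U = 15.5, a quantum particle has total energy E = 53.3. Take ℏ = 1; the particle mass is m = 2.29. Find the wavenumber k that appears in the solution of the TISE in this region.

k = 13.2

With E > U the solution is oscillatory, ψ ∝ e^{±ikx} with k = √(2m(E − U))/ℏ.
k = √(2 × 2.29 × 37.8) = 13.16.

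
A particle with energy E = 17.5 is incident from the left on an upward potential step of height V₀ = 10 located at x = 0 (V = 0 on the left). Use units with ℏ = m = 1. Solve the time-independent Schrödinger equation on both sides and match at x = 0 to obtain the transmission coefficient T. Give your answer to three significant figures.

The wavenumbers are k₁ = √(2mE)/ℏ = 5.916 on the left and k₂ = √(2m(E − V₀))/ℏ = 3.873 on the right.
Continuity of ψ and ψ′ at the step yields the reflection amplitude r = (k₁ − k₂)/(k₁ + k₂) = 0.2087; thus R = |r|² = 0.04356, T = 0.9564.

T = 0.956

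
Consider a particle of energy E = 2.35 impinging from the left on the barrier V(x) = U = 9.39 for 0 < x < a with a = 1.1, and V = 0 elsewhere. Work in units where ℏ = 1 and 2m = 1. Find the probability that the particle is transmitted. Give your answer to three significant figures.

Since E < U the interior solution is evanescent with decay constant κ = √(2m(U − E))/ℏ = 2.653.
κa = 2.919, sinh(κa) = 9.231.
The exact tunnelling result is T⁻¹ = 1 + U² sinh²(κa) / [4E(U − E)] = 114.5, so T = 0.00873.

T = 0.00873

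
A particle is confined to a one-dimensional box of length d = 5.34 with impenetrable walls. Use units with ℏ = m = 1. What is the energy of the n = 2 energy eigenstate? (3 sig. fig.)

The infinite-well eigenfunctions ψ_n = √(2/d) sin(nπx/d) vanish at both walls, giving E_n = n²π²ℏ²/(2md²).
E_2 = 2² × π² / (2 × 1 × 5.34²) = 0.6922.

E = 0.692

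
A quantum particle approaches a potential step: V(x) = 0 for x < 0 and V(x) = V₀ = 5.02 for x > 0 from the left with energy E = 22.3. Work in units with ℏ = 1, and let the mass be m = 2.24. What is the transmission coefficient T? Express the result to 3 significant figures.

T = 0.996

On each side the TISE gives plane waves with k = √(2m(E − V))/ℏ: k₁ = √(2·2.24·22.3) = 9.995, k₂ = √(2·2.24·17.28) = 8.799.
Continuity of ψ and ψ′ at the step yields the reflection amplitude r = (k₁ − k₂)/(k₁ + k₂) = 0.06367; thus R = |r|² = 0.004054, T = 0.9959.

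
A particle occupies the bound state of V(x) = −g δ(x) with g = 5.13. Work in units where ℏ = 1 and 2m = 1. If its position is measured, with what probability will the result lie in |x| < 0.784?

P = 0.982

The normalised bound state is ψ = √κ e^{−κ|x|} with κ = mg/ℏ² = 2.565.
P(|x| < d) = ∫_{−d}^{d} κ e^{−2κ|x|} dx = 1 − e^{−2κd} = 1 − e^{−4.022} = 0.9821.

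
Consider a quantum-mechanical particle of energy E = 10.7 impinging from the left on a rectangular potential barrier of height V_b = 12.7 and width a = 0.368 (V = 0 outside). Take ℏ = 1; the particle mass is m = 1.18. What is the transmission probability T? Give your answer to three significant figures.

T = 0.403

Since E < V_b the interior solution is evanescent with decay constant κ = √(2m(V_b − E))/ℏ = 2.173.
κa = 0.7995, sinh(κa) = 0.8874.
The exact tunnelling result is T⁻¹ = 1 + V_b² sinh²(κa) / [4E(V_b − E)] = 2.484, so T = 0.403.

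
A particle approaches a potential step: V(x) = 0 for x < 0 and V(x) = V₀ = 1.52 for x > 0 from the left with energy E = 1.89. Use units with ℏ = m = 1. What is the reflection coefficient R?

On each side the TISE gives plane waves with k = √(2m(E − V))/ℏ: k₁ = √(2·1·1.89) = 1.944, k₂ = √(2·1·0.37) = 0.8602.
Continuity of ψ and ψ′ at the step yields the reflection amplitude r = (k₁ − k₂)/(k₁ + k₂) = 0.3865; thus R = |r|² = 0.1494, T = 0.8506.

R = 0.149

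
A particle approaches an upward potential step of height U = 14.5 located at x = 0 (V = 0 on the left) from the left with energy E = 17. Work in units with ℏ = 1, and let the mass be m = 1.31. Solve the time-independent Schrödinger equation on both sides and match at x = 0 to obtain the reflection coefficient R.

On each side the TISE gives plane waves with k = √(2m(E − V))/ℏ: k₁ = √(2·1.31·17) = 6.674, k₂ = √(2·1.31·2.5) = 2.559.
Continuity of ψ and ψ′ at the step yields the reflection amplitude r = (k₁ − k₂)/(k₁ + k₂) = 0.4456; thus R = |r|² = 0.1986, T = 0.8014.

R = 0.199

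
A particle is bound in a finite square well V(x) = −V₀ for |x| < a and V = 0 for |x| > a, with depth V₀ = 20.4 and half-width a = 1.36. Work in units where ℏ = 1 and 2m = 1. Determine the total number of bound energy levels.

N = 4

Define the well-strength parameter z₀ = (a/ℏ)√(2mV₀) = 1.36 × √(2·0.5·20.4) = 6.143.
The even/odd transcendental equations gain one root per π/2 in z₀, giving N = 1 + ⌊2z₀/π⌋ = 1 + ⌊3.911⌋ = 4.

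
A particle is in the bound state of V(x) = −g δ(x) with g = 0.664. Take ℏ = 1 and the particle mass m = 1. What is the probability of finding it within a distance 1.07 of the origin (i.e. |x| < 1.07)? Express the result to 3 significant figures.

P = 0.759

The normalised bound state is ψ = √κ e^{−κ|x|} with κ = mg/ℏ² = 0.6640.
P(|x| < d) = ∫_{−d}^{d} κ e^{−2κ|x|} dx = 1 − e^{−2κd} = 1 − e^{−1.421} = 0.7585.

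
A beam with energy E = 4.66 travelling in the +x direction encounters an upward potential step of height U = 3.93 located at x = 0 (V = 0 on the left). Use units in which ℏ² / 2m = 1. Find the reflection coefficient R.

R = 0.187

The wavenumbers are k₁ = √(2mE)/ℏ = 2.159 on the left and k₂ = √(2m(E − U))/ℏ = 0.8544 on the right.
Matching ψ and ψ′ at x = 0 gives r = (k₁ − k₂)/(k₁ + k₂), so R = r² = 0.1874 and T = 1 − R = 0.8126.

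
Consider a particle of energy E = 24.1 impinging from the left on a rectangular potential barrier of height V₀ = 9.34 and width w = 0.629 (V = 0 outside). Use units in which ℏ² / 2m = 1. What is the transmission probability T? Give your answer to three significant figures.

E > V₀: inside the barrier k₂ = √(2m(E − V₀))/ℏ = 3.842, k₂w = 2.417.
T = [1 + V₀² sin²(k₂w) / (4E(E − V₀))]⁻¹ = 1/1.027 = 0.974.

T = 0.974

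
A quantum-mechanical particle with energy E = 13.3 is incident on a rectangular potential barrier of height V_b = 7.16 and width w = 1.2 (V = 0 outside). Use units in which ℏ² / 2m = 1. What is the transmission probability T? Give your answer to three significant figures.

T = 0.996

E > V_b: inside the barrier k₂ = √(2m(E − V_b))/ℏ = 2.478, k₂w = 2.973.
T = [1 + V_b² sin²(k₂w) / (4E(E − V_b))]⁻¹ = 1/1.004 = 0.996.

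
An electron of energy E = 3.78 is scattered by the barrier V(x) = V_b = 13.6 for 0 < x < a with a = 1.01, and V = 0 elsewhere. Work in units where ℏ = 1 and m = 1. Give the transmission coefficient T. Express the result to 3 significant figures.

T = 0.000416

E < V_b: inside the barrier ψ ∝ e^{±κx} with κ = √(2m(V_b − E))/ℏ = 4.432.
κa = 4.476, sinh(κa) = 43.94.
The exact tunnelling result is T⁻¹ = 1 + V_b² sinh²(κa) / [4E(V_b − E)] = 2406, so T = 0.000416.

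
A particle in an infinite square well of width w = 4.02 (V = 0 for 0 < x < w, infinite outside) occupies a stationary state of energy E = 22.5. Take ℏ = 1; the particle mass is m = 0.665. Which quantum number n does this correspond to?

From E_n = n²π²ℏ²/(2mw²) invert to n = √(2mw²E)/(πℏ).
n = (4.02/π) × √(2 × 0.665 × 22.5) = 7.000 → n = 7.

n = 7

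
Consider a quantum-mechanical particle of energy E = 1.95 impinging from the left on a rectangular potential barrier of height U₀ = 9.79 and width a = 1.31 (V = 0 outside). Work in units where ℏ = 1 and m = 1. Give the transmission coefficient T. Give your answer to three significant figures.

T = 0.0000797

E < U₀: inside the barrier ψ ∝ e^{±κx} with κ = √(2m(U₀ − E))/ℏ = 3.960.
κa = 5.187, sinh(κa) = 89.49.
Matching ψ, ψ′ at both faces gives T = [1 + U₀² sinh²(κa) / (4E(U₀ − E))]⁻¹ = 1/12550 = 0.0000797.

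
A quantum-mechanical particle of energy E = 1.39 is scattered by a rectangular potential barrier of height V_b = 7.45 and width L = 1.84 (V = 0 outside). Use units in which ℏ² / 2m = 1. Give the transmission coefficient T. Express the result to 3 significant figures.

E < V_b: inside the barrier ψ ∝ e^{±κx} with κ = √(2m(V_b − E))/ℏ = 2.462.
κL = 4.530, sinh(κL) = 46.35.
The exact tunnelling result is T⁻¹ = 1 + V_b² sinh²(κL) / [4E(V_b − E)] = 3540, so T = 0.000282.

T = 0.000282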